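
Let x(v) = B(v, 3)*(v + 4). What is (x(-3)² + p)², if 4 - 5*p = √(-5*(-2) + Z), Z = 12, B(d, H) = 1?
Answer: (9 - √22)²/25 ≈ 0.74290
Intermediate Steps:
p = ⅘ - √22/5 (p = ⅘ - √(-5*(-2) + 12)/5 = ⅘ - √(10 + 12)/5 = ⅘ - √22/5 ≈ -0.13808)
x(v) = 4 + v (x(v) = 1*(v + 4) = 1*(4 + v) = 4 + v)
(x(-3)² + p)² = ((4 - 3)² + (⅘ - √22/5))² = (1² + (⅘ - √22/5))² = (1 + (⅘ - √22/5))² = (9/5 - √22/5)²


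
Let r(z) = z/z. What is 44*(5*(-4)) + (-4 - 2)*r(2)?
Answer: -886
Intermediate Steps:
r(z) = 1
44*(5*(-4)) + (-4 - 2)*r(2) = 44*(5*(-4)) + (-4 - 2)*1 = 44*(-20) - 6*1 = -880 - 6 = -886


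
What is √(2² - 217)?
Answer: I*√213 ≈ 14.595*I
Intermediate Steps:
√(2² - 217) = √(4 - 217) = √(-213) = I*√213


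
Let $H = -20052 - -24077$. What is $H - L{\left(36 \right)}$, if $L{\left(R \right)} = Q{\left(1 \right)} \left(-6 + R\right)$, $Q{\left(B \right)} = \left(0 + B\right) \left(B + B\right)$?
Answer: $3965$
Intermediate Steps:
$Q{\left(B \right)} = 2 B^{2}$ ($Q{\left(B \right)} = B 2 B = 2 B^{2}$)
$H = 4025$ ($H = -20052 + 24077 = 4025$)
$L{\left(R \right)} = -12 + 2 R$ ($L{\left(R \right)} = 2 \cdot 1^{2} \left(-6 + R\right) = 2 \cdot 1 \left(-6 + R\right) = 2 \left(-6 + R\right) = -12 + 2 R$)
$H - L{\left(36 \right)} = 4025 - \left(-12 + 2 \cdot 36\right) = 4025 - \left(-12 + 72\right) = 4025 - 60 = 3965$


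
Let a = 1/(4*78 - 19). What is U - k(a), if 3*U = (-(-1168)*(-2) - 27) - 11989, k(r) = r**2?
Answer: -410701617/85849 ≈ -4784.0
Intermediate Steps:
a = 1/293 (a = 1/(312 - 19) = 1/293 ≈ 0.0034130)
U = -4784 (U = ((-(-1168)*(-2) - 27) - 11989)/3 = ((-73*32 - 27) - 11989)/3 = ((-2336 - 27) - 11989)/3 = (-2363 - 11989)/3 = (1/3)*(-14352) = -4784)
U - k(a) = -4784 - (1/293)**2 = -4784 - 1*1/85849 = -4784 - 1/85849 = -410701617/85849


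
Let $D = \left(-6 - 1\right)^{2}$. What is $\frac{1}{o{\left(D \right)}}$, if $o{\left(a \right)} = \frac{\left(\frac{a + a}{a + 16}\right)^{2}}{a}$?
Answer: $\frac{4225}{196} \approx 21.556$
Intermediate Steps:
$D = 49$ ($D = \left(-7\right)^{2} = 49$)
$o{\left(a \right)} = \frac{4 a}{\left(16 + a\right)^{2}}$ ($o{\left(a \right)} = \frac{\left(\frac{2 a}{16 + a}\right)^{2}}{a} = \frac{4 a^{2} \frac{1}{\left(16 + a\right)^{2}}}{a} = \frac{4 a}{\left(16 + a\right)^{2}}$)
$\frac{1}{o{\left(D \right)}} = \frac{1}{4 \cdot 49 \frac{1}{\left(16 + 49\right)^{2}}} = \frac{1}{4 \cdot 49 \cdot \frac{1}{4225}} = \frac{1}{\frac{196}{4225}} = \frac{4225}{196}$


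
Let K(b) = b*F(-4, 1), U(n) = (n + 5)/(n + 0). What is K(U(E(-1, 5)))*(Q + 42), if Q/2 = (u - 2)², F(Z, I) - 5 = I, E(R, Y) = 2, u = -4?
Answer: 2394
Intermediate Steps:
F(Z, I) = 5 + I
Q = 72 (Q = 2*(-4 - 2)² = 2*(-6)² = 2*36 = 72)
U(n) = (5 + n)/n
K(b) = 6*b (K(b) = b*(5 + 1) = b*6 = 6*b)
K(U(E(-1, 5)))*(Q + 42) = (6*((5 + 2)/2))*(72 + 42) = (6*((½)*7))*114 = (6*(7/2))*114 = 21*114 = 2394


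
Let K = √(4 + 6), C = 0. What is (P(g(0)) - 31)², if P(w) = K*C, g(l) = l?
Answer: 961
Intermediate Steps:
K = √10 ≈ 3.1623
P(w) = 0 (P(w) = √10*0 = 0)
(P(g(0)) - 31)² = (0 - 31)² = (-31)² = 961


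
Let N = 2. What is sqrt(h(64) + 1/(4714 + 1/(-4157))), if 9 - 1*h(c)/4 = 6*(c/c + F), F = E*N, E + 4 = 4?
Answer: 7*sqrt(94044197399513)/19596097 ≈ 3.4641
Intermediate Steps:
E = 0 (E = -4 + 4 = 0)
F = 0 (F = 0*2 = 0)
h(c) = 12 (h(c) = 36 - 24*(c/c + 0) = 36 - 24*(1 + 0) = 36 - 24 = 12)
sqrt(h(64) + 1/(4714 + 1/(-4157))) = sqrt(12 + 1/(4714 + 1/(-4157))) = sqrt(12 + 1/(4714 - 1/4157)) = sqrt(12 + 1/(19596097/4157)) = sqrt(12 + 4157/19596097) = sqrt(235157321/19596097) = 7*sqrt(94044197399513)/19596097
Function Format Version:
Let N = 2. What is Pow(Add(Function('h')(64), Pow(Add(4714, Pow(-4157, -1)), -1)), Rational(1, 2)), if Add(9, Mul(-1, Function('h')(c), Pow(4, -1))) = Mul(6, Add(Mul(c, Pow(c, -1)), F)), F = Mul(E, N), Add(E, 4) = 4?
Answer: Mul(Rational(7, 19596097), Pow(94044197399513, Rational(1, 2))) ≈ 3.4641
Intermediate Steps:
E = 0 (E = Add(-4, 4) = 0)
F = 0 (F = Mul(0, 2) = 0)
Function('h')(c) = 12 (Function('h')(c) = Add(36, Mul(-4, Mul(6, Add(Mul(c, Pow(c, -1)), 0)))) = Add(36, Mul(-4, Mul(6, Add(1, 0)))) = Add(36, Mul(-4, Mul(6, 1))) = Add(36, Mul(-4, 6)) = Add(36, -24) = 12)
Pow(Add(Function('h')(64), Pow(Add(4714, Pow(-4157, -1)), -1)), Rational(1, 2)) = Pow(Add(12, Pow(Add(4714, Pow(-4157, -1)), -1)), Rational(1, 2)) = Pow(Add(12, Pow(Add(4714, Rational(-1, 4157)), -1)), Rational(1, 2)) = Pow(Add(12, Pow(Rational(19596097, 4157), -1)), Rational(1, 2)) = Pow(Add(12, Rational(4157, 19596097)), Rational(1, 2)) = Pow(Rational(235157321, 19596097), Rational(1, 2)) = Mul(Rational(7, 19596097), Pow(94044197399513, Rational(1, 2)))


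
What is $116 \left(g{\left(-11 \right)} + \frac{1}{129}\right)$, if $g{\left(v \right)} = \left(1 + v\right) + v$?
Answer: $- \frac{314128}{129} \approx -2435.1$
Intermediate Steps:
$g{\left(v \right)} = 1 + 2 v$
$116 \left(g{\left(-11 \right)} + \frac{1}{129}\right) = 116 \left(\left(1 + 2 \left(-11\right)\right) + \frac{1}{129}\right) = 116 \left(\left(1 - 22\right) + \frac{1}{129}\right) = 116 \left(-21 + \frac{1}{129}\right) = 116 \left(- \frac{2708}{129}\right) = - \frac{314128}{129}$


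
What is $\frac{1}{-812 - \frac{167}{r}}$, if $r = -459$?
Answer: $- \frac{459}{372541} \approx -0.0012321$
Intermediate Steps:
$\frac{1}{-812 - \frac{167}{r}} = \frac{1}{-812 - \frac{167}{-459}} = \frac{1}{-812 - - \frac{167}{459}} = \frac{1}{-812 + \frac{167}{459}} = \frac{1}{- \frac{372541}{459}} = - \frac{459}{372541}$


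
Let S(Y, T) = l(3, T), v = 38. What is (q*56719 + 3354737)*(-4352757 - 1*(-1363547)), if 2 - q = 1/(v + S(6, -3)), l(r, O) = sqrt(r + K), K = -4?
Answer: -2994804338200626/289 - 33909000398*I/289 ≈ -1.0363e+13 - 1.1733e+8*I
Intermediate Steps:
l(r, O) = sqrt(-4 + r) (l(r, O) = sqrt(r - 4) = sqrt(-4 + r))
S(Y, T) = I (S(Y, T) = sqrt(-4 + 3) = sqrt(-1) = I)
q = 2 - (38 - I)/1445 (q = 2 - 1/(38 + I) = 2 - (38 - I)/1445 ≈ 1.9737 + 0.00069204*I)
(q*56719 + 3354737)*(-4352757 - 1*(-1363547)) = ((2852/1445 + I/1445)*56719 + 3354737)*(-4352757 - 1*(-1363547)) = ((161762588/1445 + 56719*I/1445) + 3354737)*(-4352757 + 1363547) = (5009357553/1445 + 56719*I/1445)*(-2989210) = -2994804338200626/289 - 33909000398*I/289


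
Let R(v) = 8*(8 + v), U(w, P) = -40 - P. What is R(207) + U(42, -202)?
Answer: 1882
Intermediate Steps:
R(v) = 64 + 8*v
R(207) + U(42, -202) = (64 + 8*207) + (-40 - 1*(-202)) = (64 + 1656) + (-40 + 202) = 1720 + 162 = 1882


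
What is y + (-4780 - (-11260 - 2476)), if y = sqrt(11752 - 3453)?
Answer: 8956 + sqrt(8299) ≈ 9047.1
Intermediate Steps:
y = sqrt(8299) ≈ 91.099
y + (-4780 - (-11260 - 2476)) = sqrt(8299) + (-4780 - (-11260 - 2476)) = sqrt(8299) + (-4780 - 1*(-13736)) = sqrt(8299) + (-4780 + 13736) = sqrt(8299) + 8956 = 8956 + sqrt(8299)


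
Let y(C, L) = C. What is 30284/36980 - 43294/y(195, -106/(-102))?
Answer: -79755337/360555 ≈ -221.20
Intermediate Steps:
30284/36980 - 43294/y(195, -106/(-102)) = 30284/36980 - 43294/195 = 30284*(1/36980) - 43294*1/195 = 7571/9245 - 43294/195 = -79755337/360555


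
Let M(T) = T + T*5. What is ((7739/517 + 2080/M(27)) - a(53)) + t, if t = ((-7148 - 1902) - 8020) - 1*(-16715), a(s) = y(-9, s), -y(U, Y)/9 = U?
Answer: -17093833/41877 ≈ -408.19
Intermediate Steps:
y(U, Y) = -9*U
a(s) = 81 (a(s) = -9*(-9) = 81)
M(T) = 6*T (M(T) = T + 5*T = 6*T)
t = -355 (t = (-9050 - 8020) + 16715 = -17070 + 16715 = -355)
((7739/517 + 2080/M(27)) - a(53)) + t = ((7739/517 + 2080/((6*27))) - 1*81) - 355 = ((7739*(1/517) + 2080/162) - 81) - 355 = ((7739/517 + 2080*(1/162)) - 81) - 355 = ((7739/517 + 1040/81) - 81) - 355 = (1164539/41877 - 81) - 355 = -2227498/41877 - 355 = -17093833/41877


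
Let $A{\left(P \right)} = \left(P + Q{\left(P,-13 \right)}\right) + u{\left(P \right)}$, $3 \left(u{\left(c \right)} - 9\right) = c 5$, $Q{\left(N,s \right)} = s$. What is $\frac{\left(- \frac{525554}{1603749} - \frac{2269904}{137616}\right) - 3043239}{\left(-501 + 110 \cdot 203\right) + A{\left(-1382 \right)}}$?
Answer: $- \frac{13992733186651482}{83405251018159} \approx -167.77$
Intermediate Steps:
$u{\left(c \right)} = 9 + \frac{5 c}{3}$ ($u{\left(c \right)} = 9 + \frac{c 5}{3} = 9 + \frac{5 c}{3}$)
$A{\left(P \right)} = -4 + \frac{8 P}{3}$ ($A{\left(P \right)} = \left(P - 13\right) + \left(9 + \frac{5 P}{3}\right) = \left(-13 + P\right) + \left(9 + \frac{5 P}{3}\right) = -4 + \frac{8 P}{3}$)
$\frac{\left(- \frac{525554}{1603749} - \frac{2269904}{137616}\right) - 3043239}{\left(-501 + 110 \cdot 203\right) + A{\left(-1382 \right)}} = \frac{\left(- \frac{525554}{1603749} - \frac{2269904}{137616}\right) - 3043239}{\left(-501 + 110 \cdot 203\right) + \left(-4 + \frac{8}{3} \left(-1382\right)\right)} = \frac{\left(\left(-525554\right) \frac{1}{1603749} - \frac{141869}{8601}\right) - 3043239}{\left(-501 + 22330\right) - \frac{11068}{3}} = \frac{\left(- \frac{525554}{1603749} - \frac{141869}{8601}\right) - 3043239}{21829 - \frac{11068}{3}} = \frac{- \frac{25782506315}{1532649461} - 3043239}{\frac{54419}{3}} = \left(- \frac{4664244395550494}{1532649461}\right) \frac{3}{54419} = - \frac{13992733186651482}{83405251018159}$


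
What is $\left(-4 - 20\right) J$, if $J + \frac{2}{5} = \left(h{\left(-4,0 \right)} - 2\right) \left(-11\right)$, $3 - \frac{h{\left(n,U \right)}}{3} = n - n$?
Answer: $\frac{9288}{5} \approx 1857.6$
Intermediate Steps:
$h{\left(n,U \right)} = 9$ ($h{\left(n,U \right)} = 9 - 3 \left(n - n\right) = 9 - 0 = 9 + 0 = 9$)
$J = - \frac{387}{5}$ ($J = - \frac{2}{5} + \left(9 - 2\right) \left(-11\right) = - \frac{2}{5} + 7 \left(-11\right) = - \frac{2}{5} - 77 = - \frac{387}{5} \approx -77.4$)
$\left(-4 - 20\right) J = \left(-4 - 20\right) \left(- \frac{387}{5}\right) = \left(-24\right) \left(- \frac{387}{5}\right) = \frac{9288}{5}$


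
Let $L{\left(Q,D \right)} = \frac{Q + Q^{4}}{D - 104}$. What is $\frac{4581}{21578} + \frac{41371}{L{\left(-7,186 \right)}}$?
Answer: $\frac{36606324415}{25828866} \approx 1417.3$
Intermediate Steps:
$L{\left(Q,D \right)} = \frac{Q + Q^{4}}{-104 + D}$
$\frac{4581}{21578} + \frac{41371}{L{\left(-7,186 \right)}} = \frac{4581}{21578} + \frac{41371}{\frac{1}{-104 + 186} \left(-7 + \left(-7\right)^{4}\right)} = 4581 \cdot \frac{1}{21578} + \frac{41371}{\frac{1}{82} \left(-7 + 2401\right)} = \frac{4581}{21578} + \frac{41371}{\frac{1}{82} \cdot 2394} = \frac{4581}{21578} + \frac{41371}{\frac{1197}{41}} = \frac{4581}{21578} + 41371 \cdot \frac{41}{1197} = \frac{4581}{21578} + \frac{1696211}{1197} = \frac{36606324415}{25828866}$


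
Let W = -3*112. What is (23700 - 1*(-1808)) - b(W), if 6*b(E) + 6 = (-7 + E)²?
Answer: 35405/6 ≈ 5900.8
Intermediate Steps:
W = -336
b(E) = -1 + (-7 + E)²/6
(23700 - 1*(-1808)) - b(W) = (23700 - 1*(-1808)) - (-1 + (-7 - 336)²/6) = (23700 + 1808) - (-1 + (⅙)*(-343)²) = 25508 - (-1 + (⅙)*117649) = 25508 - (-1 + 117649/6) = 25508 - 1*117643/6 = 25508 - 117643/6 = 35405/6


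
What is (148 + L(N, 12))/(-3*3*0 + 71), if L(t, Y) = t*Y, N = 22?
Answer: 412/71 ≈ 5.8028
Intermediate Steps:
L(t, Y) = Y*t
(148 + L(N, 12))/(-3*3*0 + 71) = (148 + 12*22)/(-3*3*0 + 71) = (148 + 264)/(-9*0 + 71) = 412/(0 + 71) = 412/71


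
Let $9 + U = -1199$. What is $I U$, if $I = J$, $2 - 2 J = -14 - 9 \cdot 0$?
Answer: $-9664$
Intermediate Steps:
$U = -1208$ ($U = -9 - 1199 = -1208$)
$J = 8$ ($J = 1 - \frac{-14 - 9 \cdot 0}{2} = 1 - \frac{-14 - 0}{2} = 1 - \frac{-14 + 0}{2} = 1 - -7 = 1 + 7 = 8$)
$I = 8$
$I U = 8 \left(-1208\right) = -9664$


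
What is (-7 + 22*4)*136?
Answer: 11016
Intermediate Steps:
(-7 + 22*4)*136 = (-7 + 88)*136 = 81*136 = 11016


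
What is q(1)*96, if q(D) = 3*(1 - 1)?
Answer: 0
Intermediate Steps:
q(D) = 0 (q(D) = 3*0 = 0)
q(1)*96 = 0*96 = 0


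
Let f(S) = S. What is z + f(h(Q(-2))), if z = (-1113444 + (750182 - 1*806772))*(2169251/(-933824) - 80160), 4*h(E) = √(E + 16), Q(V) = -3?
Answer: 43792910715753547/466912 + √13/4 ≈ 9.3793e+10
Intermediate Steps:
h(E) = √(16 + E)/4 (h(E) = √(E + 16)/4 = √(16 + E)/4)
z = 43792910715753547/466912 (z = (-1113444 + (750182 - 806772))*(2169251*(-1/933824) - 80160) = (-1113444 - 56590)*(-2169251/933824 - 80160) = -1170034*(-74857501091/933824) = 43792910715753547/466912 ≈ 9.3793e+10)
z + f(h(Q(-2))) = 43792910715753547/466912 + √(16 - 3)/4 = 43792910715753547/466912 + √13/4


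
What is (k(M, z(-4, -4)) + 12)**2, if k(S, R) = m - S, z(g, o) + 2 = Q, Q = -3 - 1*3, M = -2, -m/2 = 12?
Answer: 100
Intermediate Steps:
m = -24 (m = -2*12 = -24)
Q = -6 (Q = -3 - 3 = -6)
z(g, o) = -8 (z(g, o) = -2 - 6 = -8)
k(S, R) = -24 - S
(k(M, z(-4, -4)) + 12)**2 = ((-24 - 1*(-2)) + 12)**2 = ((-24 + 2) + 12)**2 = (-22 + 12)**2 = (-10)**2 = 100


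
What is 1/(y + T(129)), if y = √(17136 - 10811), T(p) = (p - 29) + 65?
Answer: 3/380 - √253/4180 ≈ 0.0040895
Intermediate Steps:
T(p) = 36 + p (T(p) = (-29 + p) + 65 = 36 + p)
y = 5*√253 (y = √6325 = 5*√253 ≈ 79.530)
1/(y + T(129)) = 1/(5*√253 + (36 + 129)) = 1/(5*√253 + 165) = 1/(165 + 5*√253)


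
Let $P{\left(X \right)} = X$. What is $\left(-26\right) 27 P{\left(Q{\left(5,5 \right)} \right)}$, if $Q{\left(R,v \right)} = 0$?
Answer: $0$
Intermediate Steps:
$\left(-26\right) 27 P{\left(Q{\left(5,5 \right)} \right)} = \left(-26\right) 27 \cdot 0 = \left(-702\right) 0 = 0$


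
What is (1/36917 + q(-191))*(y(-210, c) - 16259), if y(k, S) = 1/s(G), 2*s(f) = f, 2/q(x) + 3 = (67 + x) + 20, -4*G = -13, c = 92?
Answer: 15582864993/51351547 ≈ 303.45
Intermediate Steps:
G = 13/4 (G = -1/4*(-13) = 13/4 ≈ 3.2500)
q(x) = 2/(84 + x) (q(x) = 2/(-3 + ((67 + x) + 20)) = 2/(-3 + (87 + x)) = 2/(84 + x))
s(f) = f/2
y(k, S) = 8/13 (y(k, S) = 1/((1/2)*(13/4)) = 1/(13/8) = 8/13)
(1/36917 + q(-191))*(y(-210, c) - 16259) = (1/36917 + 2/(84 - 191))*(8/13 - 16259) = (1/36917 + 2/(-107))*(-211359/13) = (1/36917 + 2*(-1/107))*(-211359/13) = (1/36917 - 2/107)*(-211359/13) = -73727/3950119*(-211359/13) = 15582864993/51351547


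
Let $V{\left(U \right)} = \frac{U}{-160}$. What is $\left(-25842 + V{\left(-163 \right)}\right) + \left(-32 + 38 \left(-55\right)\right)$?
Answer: $- \frac{4474077}{160} \approx -27963.0$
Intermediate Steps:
$V{\left(U \right)} = - \frac{U}{160}$ ($V{\left(U \right)} = U \left(- \frac{1}{160}\right) = - \frac{U}{160}$)
$\left(-25842 + V{\left(-163 \right)}\right) + \left(-32 + 38 \left(-55\right)\right) = \left(-25842 - - \frac{163}{160}\right) + \left(-32 + 38 \left(-55\right)\right) = \left(-25842 + \frac{163}{160}\right) - 2122 = - \frac{4134557}{160} - 2122 = - \frac{4474077}{160}$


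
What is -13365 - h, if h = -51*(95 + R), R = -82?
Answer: -12702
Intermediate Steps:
h = -663 (h = -51*(95 - 82) = -51*13 = -663)
-13365 - h = -13365 - 1*(-663) = -13365 + 663 = -12702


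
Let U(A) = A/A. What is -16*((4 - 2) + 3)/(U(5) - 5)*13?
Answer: 260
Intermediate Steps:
U(A) = 1
-16*((4 - 2) + 3)/(U(5) - 5)*13 = -16*((4 - 2) + 3)/(1 - 5)*13 = -16*(2 + 3)/(-4)*13 = -80*(-1)/4*13 = -16*(-5/4)*13 = 20*13 = 260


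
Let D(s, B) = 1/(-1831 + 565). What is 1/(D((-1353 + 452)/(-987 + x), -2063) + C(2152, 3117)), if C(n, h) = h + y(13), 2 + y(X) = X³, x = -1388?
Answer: 1266/6724991 ≈ 0.00018825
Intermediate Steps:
y(X) = -2 + X³
D(s, B) = -1/1266 (D(s, B) = 1/(-1266) = -1/1266)
C(n, h) = 2195 + h (C(n, h) = h + (-2 + 13³) = h + (-2 + 2197) = h + 2195 = 2195 + h)
1/(D((-1353 + 452)/(-987 + x), -2063) + C(2152, 3117)) = 1/(-1/1266 + (2195 + 3117)) = 1/(-1/1266 + 5312) = 1/(6724991/1266) = 1266/6724991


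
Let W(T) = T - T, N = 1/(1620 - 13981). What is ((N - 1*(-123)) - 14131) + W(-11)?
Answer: -173152889/12361 ≈ -14008.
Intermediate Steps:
N = -1/12361 (N = 1/(-12361) = -1/12361 ≈ -8.0900e-5)
W(T) = 0
((N - 1*(-123)) - 14131) + W(-11) = ((-1/12361 - 1*(-123)) - 14131) + 0 = ((-1/12361 + 123) - 14131) + 0 = (1520402/12361 - 14131) + 0 = -173152889/12361 + 0 = -173152889/12361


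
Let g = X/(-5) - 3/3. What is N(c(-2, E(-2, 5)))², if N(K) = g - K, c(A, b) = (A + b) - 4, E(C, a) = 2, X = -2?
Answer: 289/25 ≈ 11.560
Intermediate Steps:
c(A, b) = -4 + A + b
g = -⅗ (g = -2/(-5) - 3/3 = -2*(-⅕) - 3*⅓ = ⅖ - 1 = -⅗ ≈ -0.60000)
N(K) = -⅗ - K
N(c(-2, E(-2, 5)))² = (-⅗ - (-4 - 2 + 2))² = (-⅗ - 1*(-4))² = (-⅗ + 4)² = (17/5)² = 289/25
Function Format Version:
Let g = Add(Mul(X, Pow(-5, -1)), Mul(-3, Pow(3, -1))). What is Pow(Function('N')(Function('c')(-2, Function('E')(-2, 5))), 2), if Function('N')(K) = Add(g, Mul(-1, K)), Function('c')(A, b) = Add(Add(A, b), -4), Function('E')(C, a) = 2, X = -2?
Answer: Rational(289, 25) ≈ 11.560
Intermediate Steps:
Function('c')(A, b) = Add(-4, A, b)
g = Rational(-3, 5) (g = Add(Mul(-2, Pow(-5, -1)), Mul(-3, Pow(3, -1))) = Add(Mul(-2, Rational(-1, 5)), Mul(-3, Rational(1, 3))) = Add(Rational(2, 5), -1) = Rational(-3, 5) ≈ -0.60000)
Function('N')(K) = Add(Rational(-3, 5), Mul(-1, K))
Pow(Function('N')(Function('c')(-2, Function('E')(-2, 5))), 2) = Pow(Add(Rational(-3, 5), Mul(-1, Add(-4, -2, 2))), 2) = Pow(Add(Rational(-3, 5), Mul(-1, -4)), 2) = Pow(Add(Rational(-3, 5), 4), 2) = Pow(Rational(17, 5), 2) = Rational(289, 25)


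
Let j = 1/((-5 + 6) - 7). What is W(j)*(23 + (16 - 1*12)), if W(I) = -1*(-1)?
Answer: 27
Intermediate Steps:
j = -⅙ (j = 1/(1 - 7) = 1/(-6) = -⅙ ≈ -0.16667)
W(I) = 1
W(j)*(23 + (16 - 1*12)) = 1*(23 + (16 - 1*12)) = 1*(23 + (16 - 12)) = 1*(23 + 4) = 1*27 = 27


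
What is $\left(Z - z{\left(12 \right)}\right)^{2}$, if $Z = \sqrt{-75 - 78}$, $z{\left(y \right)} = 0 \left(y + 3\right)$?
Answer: $-153$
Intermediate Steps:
$z{\left(y \right)} = 0$ ($z{\left(y \right)} = 0 \left(3 + y\right) = 0$)
$Z = 3 i \sqrt{17}$ ($Z = \sqrt{-153} = 3 i \sqrt{17} \approx 12.369 i$)
$\left(Z - z{\left(12 \right)}\right)^{2} = \left(3 i \sqrt{17} - 0\right)^{2} = \left(3 i \sqrt{17} + 0\right)^{2} = \left(3 i \sqrt{17}\right)^{2} = -153$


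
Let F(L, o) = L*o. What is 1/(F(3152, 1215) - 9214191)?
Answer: -1/5384511 ≈ -1.8572e-7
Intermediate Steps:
1/(F(3152, 1215) - 9214191) = 1/(3152*1215 - 9214191) = 1/(3829680 - 9214191) = 1/(-5384511) = -1/5384511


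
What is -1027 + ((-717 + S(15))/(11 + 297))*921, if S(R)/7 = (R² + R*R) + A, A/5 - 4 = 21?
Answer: 682588/77 ≈ 8864.8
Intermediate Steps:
A = 125 (A = 20 + 5*21 = 20 + 105 = 125)
S(R) = 875 + 14*R² (S(R) = 7*((R² + R*R) + 125) = 7*((R² + R²) + 125) = 7*(2*R² + 125) = 7*(125 + 2*R²) = 875 + 14*R²)
-1027 + ((-717 + S(15))/(11 + 297))*921 = -1027 + ((-717 + (875 + 14*15²))/(11 + 297))*921 = -1027 + ((-717 + (875 + 14*225))/308)*921 = -1027 + ((-717 + (875 + 3150))*(1/308))*921 = -1027 + ((-717 + 4025)*(1/308))*921 = -1027 + (3308*(1/308))*921 = -1027 + (827/77)*921 = -1027 + 761667/77 = 682588/77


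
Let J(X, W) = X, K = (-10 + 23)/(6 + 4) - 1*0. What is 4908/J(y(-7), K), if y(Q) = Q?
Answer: -4908/7 ≈ -701.14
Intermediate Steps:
K = 13/10 (K = 13/10 + 0 = 13/10 ≈ 1.3000)
4908/J(y(-7), K) = 4908/(-7) = 4908*(-⅐) = -4908/7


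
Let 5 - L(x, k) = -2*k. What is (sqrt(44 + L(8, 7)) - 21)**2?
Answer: 504 - 126*sqrt(7) ≈ 170.64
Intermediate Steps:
L(x, k) = 5 + 2*k (L(x, k) = 5 - (-2)*k = 5 + 2*k)
(sqrt(44 + L(8, 7)) - 21)**2 = (sqrt(44 + (5 + 2*7)) - 21)**2 = (sqrt(44 + (5 + 14)) - 21)**2 = (sqrt(44 + 19) - 21)**2 = (sqrt(63) - 21)**2 = (3*sqrt(7) - 21)**2 = (-21 + 3*sqrt(7))**2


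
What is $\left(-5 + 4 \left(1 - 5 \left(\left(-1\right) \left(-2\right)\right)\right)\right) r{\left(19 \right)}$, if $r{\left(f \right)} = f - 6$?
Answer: $-533$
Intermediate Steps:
$r{\left(f \right)} = -6 + f$
$\left(-5 + 4 \left(1 - 5 \left(\left(-1\right) \left(-2\right)\right)\right)\right) r{\left(19 \right)} = \left(-5 + 4 \left(1 - 5 \left(\left(-1\right) \left(-2\right)\right)\right)\right) \left(-6 + 19\right) = \left(-5 + 4 \left(1 - 10\right)\right) 13 = \left(-5 + 4 \left(-9\right)\right) 13 = \left(-5 - 36\right) 13 = \left(-41\right) 13 = -533$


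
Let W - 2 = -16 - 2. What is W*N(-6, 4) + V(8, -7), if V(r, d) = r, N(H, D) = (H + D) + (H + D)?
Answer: 72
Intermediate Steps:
N(H, D) = 2*D + 2*H (N(H, D) = (D + H) + (D + H) = 2*D + 2*H)
W = -16 (W = 2 + (-16 - 2) = 2 - 18 = -16)
W*N(-6, 4) + V(8, -7) = -16*(2*4 + 2*(-6)) + 8 = -16*(8 - 12) + 8 = -16*(-4) + 8 = 64 + 8 = 72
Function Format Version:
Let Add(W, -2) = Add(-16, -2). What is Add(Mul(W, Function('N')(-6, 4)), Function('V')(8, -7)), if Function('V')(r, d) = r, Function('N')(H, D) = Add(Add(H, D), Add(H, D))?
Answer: 72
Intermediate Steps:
Function('N')(H, D) = Add(Mul(2, D), Mul(2, H)) (Function('N')(H, D) = Add(Add(D, H), Add(D, H)) = Add(Mul(2, D), Mul(2, H)))
W = -16 (W = Add(2, Add(-16, -2)) = Add(2, -18) = -16)
Add(Mul(W, Function('N')(-6, 4)), Function('V')(8, -7)) = Add(Mul(-16, Add(Mul(2, 4), Mul(2, -6))), 8) = Add(Mul(-16, Add(8, -12)), 8) = Add(Mul(-16, -4), 8) = Add(64, 8) = 72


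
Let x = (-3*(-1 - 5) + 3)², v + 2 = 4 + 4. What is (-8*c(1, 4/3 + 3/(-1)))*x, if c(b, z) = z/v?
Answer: 980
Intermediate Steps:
v = 6 (v = -2 + (4 + 4) = -2 + 8 = 6)
c(b, z) = z/6
x = 441 (x = (-3*(-6) + 3)² = (18 + 3)² = 21² = 441)
(-8*c(1, 4/3 + 3/(-1)))*x = -4*(4/3 + 3/(-1))/3*441 = -4*(4*(⅓) + 3*(-1))/3*441 = -4*(4/3 - 3)/3*441 = -4*(-5)/(3*3)*441 = -8*(-5/18)*441 = (20/9)*441 = 980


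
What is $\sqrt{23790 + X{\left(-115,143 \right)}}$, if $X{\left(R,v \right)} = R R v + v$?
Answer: $26 \sqrt{2833} \approx 1383.9$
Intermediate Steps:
$X{\left(R,v \right)} = v + v R^{2}$ ($X{\left(R,v \right)} = R^{2} v + v = v R^{2} + v = v + v R^{2}$)
$\sqrt{23790 + X{\left(-115,143 \right)}} = \sqrt{23790 + 143 \left(1 + \left(-115\right)^{2}\right)} = \sqrt{23790 + 143 \left(1 + 13225\right)} = \sqrt{23790 + 143 \cdot 13226} = \sqrt{23790 + 1891318} = \sqrt{1915108} = 26 \sqrt{2833}$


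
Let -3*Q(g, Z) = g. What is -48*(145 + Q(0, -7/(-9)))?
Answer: -6960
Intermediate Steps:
Q(g, Z) = -g/3
-48*(145 + Q(0, -7/(-9))) = -48*(145 - 1/3*0) = -48*(145 + 0) = -48*145 = -6960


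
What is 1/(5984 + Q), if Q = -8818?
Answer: -1/2834 ≈ -0.00035286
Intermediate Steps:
1/(5984 + Q) = 1/(5984 - 8818) = 1/(-2834) = -1/2834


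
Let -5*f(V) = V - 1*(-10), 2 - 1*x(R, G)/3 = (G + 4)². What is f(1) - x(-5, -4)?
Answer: -41/5 ≈ -8.2000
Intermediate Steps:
x(R, G) = 6 - 3*(4 + G)² (x(R, G) = 6 - 3*(G + 4)² = 6 - 3*(4 + G)²)
f(V) = -2 - V/5 (f(V) = -(V - 1*(-10))/5 = -(V + 10)/5 = -(10 + V)/5 = -2 - V/5)
f(1) - x(-5, -4) = (-2 - ⅕*1) - (6 - 3*(4 - 4)²) = (-2 - ⅕) - (6 - 3*0²) = -11/5 - (6 - 3*0) = -11/5 - (6 + 0) = -11/5 - 6 = -41/5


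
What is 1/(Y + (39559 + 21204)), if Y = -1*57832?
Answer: 1/2931 ≈ 0.00034118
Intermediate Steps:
Y = -57832
1/(Y + (39559 + 21204)) = 1/(-57832 + (39559 + 21204)) = 1/(-57832 + 60763) = 1/2931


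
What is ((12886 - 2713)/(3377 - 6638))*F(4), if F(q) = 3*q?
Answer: -40692/1087 ≈ -37.435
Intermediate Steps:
((12886 - 2713)/(3377 - 6638))*F(4) = ((12886 - 2713)/(3377 - 6638))*(3*4) = (10173/(-3261))*12 = (10173*(-1/3261))*12 = -3391/1087*12 = -40692/1087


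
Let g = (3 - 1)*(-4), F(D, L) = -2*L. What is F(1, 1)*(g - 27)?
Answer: 70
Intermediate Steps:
g = -8 (g = 2*(-4) = -8)
F(1, 1)*(g - 27) = (-2*1)*(-8 - 27) = -2*(-35) = 70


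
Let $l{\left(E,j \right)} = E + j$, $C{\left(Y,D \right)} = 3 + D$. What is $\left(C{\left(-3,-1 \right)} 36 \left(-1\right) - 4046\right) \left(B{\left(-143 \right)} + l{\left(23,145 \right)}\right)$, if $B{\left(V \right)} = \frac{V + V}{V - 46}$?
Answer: $- \frac{131932484}{189} \approx -6.9806 \cdot 10^{5}$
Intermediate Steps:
$B{\left(V \right)} = \frac{2 V}{-46 + V}$
$\left(C{\left(-3,-1 \right)} 36 \left(-1\right) - 4046\right) \left(B{\left(-143 \right)} + l{\left(23,145 \right)}\right) = \left(\left(3 - 1\right) 36 \left(-1\right) - 4046\right) \left(2 \left(-143\right) \frac{1}{-46 - 143} + \left(23 + 145\right)\right) = \left(2 \cdot 36 \left(-1\right) - 4046\right) \left(2 \left(-143\right) \frac{1}{-189} + 168\right) = \left(72 \left(-1\right) - 4046\right) \left(2 \left(-143\right) \left(- \frac{1}{189}\right) + 168\right) = \left(-72 - 4046\right) \left(\frac{286}{189} + 168\right) = \left(-4118\right) \frac{32038}{189} = - \frac{131932484}{189}$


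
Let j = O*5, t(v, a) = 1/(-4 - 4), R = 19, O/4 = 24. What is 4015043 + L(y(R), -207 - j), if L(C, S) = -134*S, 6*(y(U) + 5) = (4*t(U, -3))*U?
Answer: 4107101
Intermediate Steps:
O = 96 (O = 4*24 = 96)
t(v, a) = -1/8 (t(v, a) = 1/(-8) = -1/8)
y(U) = -5 - U/12 (y(U) = -5 + ((4*(-1/8))*U)/6 = -5 + (-U/2)/6 = -5 - U/12)
j = 480 (j = 96*5 = 480)
4015043 + L(y(R), -207 - j) = 4015043 - 134*(-207 - 1*480) = 4015043 - 134*(-207 - 480) = 4015043 - 134*(-687) = 4015043 + 92058 = 4107101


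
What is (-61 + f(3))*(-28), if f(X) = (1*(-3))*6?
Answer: 2212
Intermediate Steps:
f(X) = -18 (f(X) = -3*6 = -18)
(-61 + f(3))*(-28) = (-61 - 18)*(-28) = -79*(-28) = 2212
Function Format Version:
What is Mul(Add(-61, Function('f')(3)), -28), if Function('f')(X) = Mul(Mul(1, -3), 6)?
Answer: 2212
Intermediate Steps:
Function('f')(X) = -18 (Function('f')(X) = Mul(-3, 6) = -18)
Mul(Add(-61, Function('f')(3)), -28) = Mul(Add(-61, -18), -28) = Mul(-79, -28) = 2212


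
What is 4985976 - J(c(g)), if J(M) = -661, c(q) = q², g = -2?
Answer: 4986637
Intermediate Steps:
4985976 - J(c(g)) = 4985976 - 1*(-661) = 4985976 + 661 = 4986637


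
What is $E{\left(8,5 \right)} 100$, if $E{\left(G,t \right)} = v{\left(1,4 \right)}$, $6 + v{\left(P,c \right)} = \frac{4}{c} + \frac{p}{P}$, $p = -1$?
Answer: $-600$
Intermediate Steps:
$v{\left(P,c \right)} = -6 - \frac{1}{P} + \frac{4}{c}$ ($v{\left(P,c \right)} = -6 + \left(\frac{4}{c} - \frac{1}{P}\right) = -6 + \left(- \frac{1}{P} + \frac{4}{c}\right) = -6 - \frac{1}{P} + \frac{4}{c}$)
$E{\left(G,t \right)} = -6$ ($E{\left(G,t \right)} = -6 - 1^{-1} + \frac{4}{4} = -6 - 1 + 4 \cdot \frac{1}{4} = -6 - 1 + 1 = -6$)
$E{\left(8,5 \right)} 100 = \left(-6\right) 100 = -600$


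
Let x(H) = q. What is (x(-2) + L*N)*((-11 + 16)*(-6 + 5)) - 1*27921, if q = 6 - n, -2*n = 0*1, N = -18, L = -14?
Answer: -29211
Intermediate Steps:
n = 0 (n = -0 = -1/2*0 = 0)
q = 6 (q = 6 - 1*0 = 6 + 0 = 6)
x(H) = 6
(x(-2) + L*N)*((-11 + 16)*(-6 + 5)) - 1*27921 = (6 - 14*(-18))*((-11 + 16)*(-6 + 5)) - 1*27921 = (6 + 252)*(5*(-1)) - 27921 = 258*(-5) - 27921 = -1290 - 27921 = -29211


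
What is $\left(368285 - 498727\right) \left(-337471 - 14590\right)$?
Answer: $45923540962$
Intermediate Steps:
$\left(368285 - 498727\right) \left(-337471 - 14590\right) = \left(-130442\right) \left(-352061\right) = 45923540962$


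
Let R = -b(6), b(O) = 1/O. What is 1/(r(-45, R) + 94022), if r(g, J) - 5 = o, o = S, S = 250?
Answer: 1/94277 ≈ 1.0607e-5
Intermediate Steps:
o = 250
R = -1/6 ≈ -0.16667
r(g, J) = 255 (r(g, J) = 5 + 250 = 255)
1/(r(-45, R) + 94022) = 1/(255 + 94022) = 1/94277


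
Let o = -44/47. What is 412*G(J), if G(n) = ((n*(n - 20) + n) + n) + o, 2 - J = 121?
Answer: 315673164/47 ≈ 6.7164e+6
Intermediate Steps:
J = -119 (J = 2 - 1*121 = 2 - 121 = -119)
o = -44/47 (o = -44*1/47 = -44/47 ≈ -0.93617)
G(n) = -44/47 + 2*n + n*(-20 + n) (G(n) = ((n*(n - 20) + n) + n) - 44/47 = ((n*(-20 + n) + n) + n) - 44/47 = ((n + n*(-20 + n)) + n) - 44/47 = (2*n + n*(-20 + n)) - 44/47 = -44/47 + 2*n + n*(-20 + n))
412*G(J) = 412*(-44/47 + (-119)² - 18*(-119)) = 412*(-44/47 + 14161 + 2142) = 412*(766197/47) = 315673164/47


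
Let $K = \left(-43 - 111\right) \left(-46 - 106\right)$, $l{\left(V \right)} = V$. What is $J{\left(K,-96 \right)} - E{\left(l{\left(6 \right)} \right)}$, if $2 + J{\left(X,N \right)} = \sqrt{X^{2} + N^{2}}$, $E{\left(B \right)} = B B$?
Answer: $-38 + 16 \sqrt{2140405} \approx 23370.0$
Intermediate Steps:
$E{\left(B \right)} = B^{2}$
$K = 23408$ ($K = \left(-154\right) \left(-152\right) = 23408$)
$J{\left(X,N \right)} = -2 + \sqrt{N^{2} + X^{2}}$ ($J{\left(X,N \right)} = -2 + \sqrt{X^{2} + N^{2}} = -2 + \sqrt{N^{2} + X^{2}}$)
$J{\left(K,-96 \right)} - E{\left(l{\left(6 \right)} \right)} = \left(-2 + \sqrt{\left(-96\right)^{2} + 23408^{2}}\right) - 6^{2} = \left(-2 + \sqrt{9216 + 547934464}\right) - 36 = \left(-2 + \sqrt{547943680}\right) - 36 = \left(-2 + 16 \sqrt{2140405}\right) - 36 = -38 + 16 \sqrt{2140405}$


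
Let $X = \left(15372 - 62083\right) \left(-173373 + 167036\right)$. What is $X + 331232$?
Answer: $296338839$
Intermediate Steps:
$X = 296007607$ ($X = \left(15372 - 62083\right) \left(-6337\right) = \left(-46711\right) \left(-6337\right) = 296007607$)
$X + 331232 = 296007607 + 331232 = 296338839$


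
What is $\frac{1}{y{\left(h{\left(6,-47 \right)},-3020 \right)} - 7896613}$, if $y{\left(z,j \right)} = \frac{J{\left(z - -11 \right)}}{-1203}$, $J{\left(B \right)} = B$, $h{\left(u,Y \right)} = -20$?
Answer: $- \frac{401}{3166541810} \approx -1.2664 \cdot 10^{-7}$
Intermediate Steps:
$y{\left(z,j \right)} = - \frac{11}{1203} - \frac{z}{1203}$ ($y{\left(z,j \right)} = \frac{z - -11}{-1203} = \left(z + 11\right) \left(- \frac{1}{1203}\right) = \left(11 + z\right) \left(- \frac{1}{1203}\right) = - \frac{11}{1203} - \frac{z}{1203}$)
$\frac{1}{y{\left(h{\left(6,-47 \right)},-3020 \right)} - 7896613} = \frac{1}{\left(- \frac{11}{1203} - - \frac{20}{1203}\right) - 7896613} = \frac{1}{\left(- \frac{11}{1203} + \frac{20}{1203}\right) - 7896613} = \frac{1}{\frac{3}{401} - 7896613} = \frac{1}{- \frac{3166541810}{401}} = - \frac{401}{3166541810}$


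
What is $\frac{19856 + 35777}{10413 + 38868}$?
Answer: $\frac{55633}{49281} \approx 1.1289$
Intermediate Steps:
$\frac{19856 + 35777}{10413 + 38868} = \frac{55633}{49281}$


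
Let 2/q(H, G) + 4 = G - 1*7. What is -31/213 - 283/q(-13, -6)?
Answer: 1024681/426 ≈ 2405.4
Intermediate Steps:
q(H, G) = 2/(-11 + G) (q(H, G) = 2/(-4 + (G - 1*7)) = 2/(-4 + (G - 7)) = 2/(-4 + (-7 + G)) = 2/(-11 + G))
-31/213 - 283/q(-13, -6) = -31/213 - 283/(2/(-11 - 6)) = -31*1/213 - 283/(2/(-17)) = -31/213 - 283/(2*(-1/17)) = -31/213 - 283/(-2/17) = -31/213 - 283*(-17/2) = -31/213 + 4811/2 = 1024681/426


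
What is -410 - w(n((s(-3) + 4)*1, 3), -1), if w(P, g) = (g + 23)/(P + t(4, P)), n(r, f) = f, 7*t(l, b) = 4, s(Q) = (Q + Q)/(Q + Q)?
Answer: -10404/25 ≈ -416.16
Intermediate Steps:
s(Q) = 1 (s(Q) = (2*Q)/((2*Q)) = (2*Q)*(1/(2*Q)) = 1)
t(l, b) = 4/7 (t(l, b) = (1/7)*4 = 4/7)
w(P, g) = (23 + g)/(4/7 + P) (w(P, g) = (g + 23)/(P + 4/7) = (23 + g)/(4/7 + P))
-410 - w(n((s(-3) + 4)*1, 3), -1) = -410 - 7*(23 - 1)/(4 + 7*3) = -410 - 7*22/(4 + 21) = -410 - 7*22/25 = -410 - 1*154/25 = -410 - 154/25 = -10404/25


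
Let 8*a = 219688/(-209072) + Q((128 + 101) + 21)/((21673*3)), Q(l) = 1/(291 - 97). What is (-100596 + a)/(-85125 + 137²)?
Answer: 33161119348125343/21873994615876944 ≈ 1.5160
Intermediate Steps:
Q(l) = 1/194
a = -43298050639/329646069924 (a = (219688/(-209072) + 1/(194*((21673*3))))/8 = (219688*(-1/209072) + (1/194)/65019)/8 = (-27461/26134 + (1/194)*(1/65019))/8 = (-27461/26134 + 1/12613686)/8 = (⅛)*(-86596101278/82411517481) = -43298050639/329646069924 ≈ -0.13135)
(-100596 + a)/(-85125 + 137²) = (-100596 - 43298050639/329646069924)/(-85125 + 137²) = -33161119348125343/(329646069924*(-85125 + 18769)) = -33161119348125343/329646069924/(-66356) = -33161119348125343/329646069924*(-1/66356) = 33161119348125343/21873994615876944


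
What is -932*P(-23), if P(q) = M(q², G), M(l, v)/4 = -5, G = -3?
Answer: 18640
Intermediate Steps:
M(l, v) = -20 (M(l, v) = 4*(-5) = -20)
P(q) = -20
-932*P(-23) = -932*(-20) = 18640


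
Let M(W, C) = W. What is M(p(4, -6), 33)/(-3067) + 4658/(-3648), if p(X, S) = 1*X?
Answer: -7150339/5594208 ≈ -1.2782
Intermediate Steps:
p(X, S) = X
M(p(4, -6), 33)/(-3067) + 4658/(-3648) = 4/(-3067) + 4658/(-3648) = 4*(-1/3067) + 4658*(-1/3648) = -4/3067 - 2329/1824 = -7150339/5594208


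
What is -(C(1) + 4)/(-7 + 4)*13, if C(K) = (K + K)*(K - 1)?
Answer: 52/3 ≈ 17.333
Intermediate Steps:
C(K) = 2*K*(-1 + K) (C(K) = (2*K)*(-1 + K) = 2*K*(-1 + K))
-(C(1) + 4)/(-7 + 4)*13 = -(2*1*(-1 + 1) + 4)/(-7 + 4)*13 = -(2*1*0 + 4)/(-3)*13 = -(0 + 4)*(-1)/3*13 = -4*(-1)/3*13 = -1*(-4/3)*13 = (4/3)*13 = 52/3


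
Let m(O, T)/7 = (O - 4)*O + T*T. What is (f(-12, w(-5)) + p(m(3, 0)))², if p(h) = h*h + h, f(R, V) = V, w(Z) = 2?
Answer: 178084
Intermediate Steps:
m(O, T) = 7*T² + 7*O*(-4 + O) (m(O, T) = 7*((O - 4)*O + T*T) = 7*((-4 + O)*O + T²) = 7*(O*(-4 + O) + T²) = 7*(T² + O*(-4 + O)) = 7*T² + 7*O*(-4 + O))
p(h) = h + h² (p(h) = h² + h = h + h²)
(f(-12, w(-5)) + p(m(3, 0)))² = (2 + (-28*3 + 7*3² + 7*0²)*(1 + (-28*3 + 7*3² + 7*0²)))² = (2 + (-84 + 7*9 + 7*0)*(1 + (-84 + 7*9 + 7*0)))² = (2 + (-84 + 63 + 0)*(1 + (-84 + 63 + 0)))² = (2 - 21*(1 - 21))² = (2 - 21*(-20))² = (2 + 420)² = 422² = 178084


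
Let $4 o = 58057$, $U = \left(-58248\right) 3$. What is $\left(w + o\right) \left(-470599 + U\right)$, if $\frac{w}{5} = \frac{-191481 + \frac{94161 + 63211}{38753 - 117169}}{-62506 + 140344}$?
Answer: $- \frac{14280827275264027033}{1525936152} \approx -9.3587 \cdot 10^{9}$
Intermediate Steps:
$U = -174744$
$o = \frac{58057}{4}$ ($o = \frac{1}{4} \cdot 58057 = \frac{58057}{4} \approx 14514.0$)
$w = - \frac{18769164335}{1525936152}$ ($w = 5 \frac{-191481 + \frac{94161 + 63211}{38753 - 117169}}{-62506 + 140344} = 5 \frac{-191481 + \frac{157372}{-78416}}{77838} = 5 \left(-191481 + 157372 \left(- \frac{1}{78416}\right)\right) \frac{1}{77838} = 5 \left(-191481 - \frac{39343}{19604}\right) \frac{1}{77838} = 5 \left(\left(- \frac{3753832867}{19604}\right) \frac{1}{77838}\right) = 5 \left(- \frac{3753832867}{1525936152}\right) = - \frac{18769164335}{1525936152} \approx -12.3$)
$\left(w + o\right) \left(-470599 + U\right) = \left(- \frac{18769164335}{1525936152} + \frac{58057}{4}\right) \left(-470599 - 174744\right) = \frac{22129049629831}{1525936152} \left(-645343\right) = - \frac{14280827275264027033}{1525936152}$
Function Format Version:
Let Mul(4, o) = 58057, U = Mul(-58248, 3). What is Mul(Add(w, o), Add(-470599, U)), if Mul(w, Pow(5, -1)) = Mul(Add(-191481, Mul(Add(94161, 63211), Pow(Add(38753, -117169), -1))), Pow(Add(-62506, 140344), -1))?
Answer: Rational(-14280827275264027033, 1525936152) ≈ -9.3587e+9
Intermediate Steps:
U = -174744
o = Rational(58057, 4) (o = Mul(Rational(1, 4), 58057) = Rational(58057, 4) ≈ 14514.)
w = Rational(-18769164335, 1525936152) (w = Mul(5, Mul(Add(-191481, Mul(Add(94161, 63211), Pow(Add(38753, -117169), -1))), Pow(Add(-62506, 140344), -1))) = Mul(5, Mul(Add(-191481, Mul(157372, Pow(-78416, -1))), Pow(77838, -1))) = Mul(5, Mul(Add(-191481, Mul(157372, Rational(-1, 78416))), Rational(1, 77838))) = Mul(5, Mul(Add(-191481, Rational(-39343, 19604)), Rational(1, 77838))) = Mul(5, Mul(Rational(-3753832867, 19604), Rational(1, 77838))) = Mul(5, Rational(-3753832867, 1525936152)) = Rational(-18769164335, 1525936152) ≈ -12.300)
Mul(Add(w, o), Add(-470599, U)) = Mul(Add(Rational(-18769164335, 1525936152), Rational(58057, 4)), Add(-470599, -174744)) = Mul(Rational(22129049629831, 1525936152), -645343) = Rational(-14280827275264027033, 1525936152)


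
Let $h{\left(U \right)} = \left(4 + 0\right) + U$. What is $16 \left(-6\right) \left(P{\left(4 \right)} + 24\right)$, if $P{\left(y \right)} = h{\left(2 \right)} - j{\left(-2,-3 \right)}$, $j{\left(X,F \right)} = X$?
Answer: $-3072$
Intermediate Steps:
$h{\left(U \right)} = 4 + U$
$P{\left(y \right)} = 8$ ($P{\left(y \right)} = \left(4 + 2\right) - -2 = 6 + 2 = 8$)
$16 \left(-6\right) \left(P{\left(4 \right)} + 24\right) = 16 \left(-6\right) \left(8 + 24\right) = \left(-96\right) 32 = -3072$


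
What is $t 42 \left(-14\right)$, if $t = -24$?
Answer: $14112$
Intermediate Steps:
$t 42 \left(-14\right) = \left(-24\right) 42 \left(-14\right) = \left(-1008\right) \left(-14\right) = 14112$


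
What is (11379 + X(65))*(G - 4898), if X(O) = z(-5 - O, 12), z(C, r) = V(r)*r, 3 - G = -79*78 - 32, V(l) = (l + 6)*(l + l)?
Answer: 21515337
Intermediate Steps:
V(l) = 2*l*(6 + l) (V(l) = (6 + l)*(2*l) = 2*l*(6 + l))
G = 6197 (G = 3 - (-79*78 - 32) = 3 - (-6162 - 32) = 3 - 1*(-6194) = 3 + 6194 = 6197)
z(C, r) = 2*r**2*(6 + r) (z(C, r) = (2*r*(6 + r))*r = 2*r**2*(6 + r))
X(O) = 5184 (X(O) = 2*12**2*(6 + 12) = 2*144*18 = 5184)
(11379 + X(65))*(G - 4898) = (11379 + 5184)*(6197 - 4898) = 16563*1299 = 21515337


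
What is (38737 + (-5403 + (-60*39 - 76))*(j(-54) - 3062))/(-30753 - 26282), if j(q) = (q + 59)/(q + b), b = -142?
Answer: -134292001/319396 ≈ -420.46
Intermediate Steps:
j(q) = (59 + q)/(-142 + q) (j(q) = (q + 59)/(q - 142) = (59 + q)/(-142 + q))
(38737 + (-5403 + (-60*39 - 76))*(j(-54) - 3062))/(-30753 - 26282) = (38737 + (-5403 + (-60*39 - 76))*((59 - 54)/(-142 - 54) - 3062))/(-30753 - 26282) = (38737 + (-5403 + (-2340 - 76))*(5/(-196) - 3062))/(-57035) = (38737 + (-5403 - 2416)*(-1/196*5 - 3062))*(-1/57035) = (38737 - 7819*(-5/196 - 3062))*(-1/57035) = (38737 - 7819*(-600157/196))*(-1/57035) = (38737 + 670375369/28)*(-1/57035) = (671460005/28)*(-1/57035) = -134292001/319396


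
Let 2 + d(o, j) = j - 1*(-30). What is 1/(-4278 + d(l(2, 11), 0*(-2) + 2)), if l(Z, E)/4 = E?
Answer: -1/4248 ≈ -0.00023540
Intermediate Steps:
l(Z, E) = 4*E
d(o, j) = 28 + j (d(o, j) = -2 + (j - 1*(-30)) = -2 + (j + 30) = -2 + (30 + j) = 28 + j)
1/(-4278 + d(l(2, 11), 0*(-2) + 2)) = 1/(-4278 + (28 + (0*(-2) + 2))) = 1/(-4278 + (28 + (0 + 2))) = 1/(-4278 + (28 + 2)) = 1/(-4278 + 30) = 1/(-4248) = -1/4248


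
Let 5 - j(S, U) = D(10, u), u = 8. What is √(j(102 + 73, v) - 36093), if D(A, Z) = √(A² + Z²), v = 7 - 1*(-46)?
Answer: √(-36088 - 2*√41) ≈ 190.0*I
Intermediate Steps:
v = 53 (v = 7 + 46 = 53)
j(S, U) = 5 - 2*√41 (j(S, U) = 5 - √(10² + 8²) = 5 - √(100 + 64) = 5 - √164 = 5 - 2*√41)
√(j(102 + 73, v) - 36093) = √((5 - 2*√41) - 36093) = √(-36088 - 2*√41)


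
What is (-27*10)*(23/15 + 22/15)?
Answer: -810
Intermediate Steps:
(-27*10)*(23/15 + 22/15) = -270*(23*(1/15) + 22*(1/15)) = -270*(23/15 + 22/15) = -270*3 = -810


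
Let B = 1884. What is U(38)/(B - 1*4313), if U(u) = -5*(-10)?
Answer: -50/2429 ≈ -0.020585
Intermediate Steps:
U(u) = 50
U(38)/(B - 1*4313) = 50/(1884 - 1*4313) = 50/(1884 - 4313) = 50/(-2429) = 50*(-1/2429) = -50/2429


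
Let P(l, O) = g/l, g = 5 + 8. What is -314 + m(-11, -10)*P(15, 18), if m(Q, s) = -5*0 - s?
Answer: -916/3 ≈ -305.33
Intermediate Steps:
g = 13
m(Q, s) = -s (m(Q, s) = 0 - s = -s)
P(l, O) = 13/l
-314 + m(-11, -10)*P(15, 18) = -314 + (-1*(-10))*(13/15) = -314 + 10*(13*(1/15)) = -314 + 10*(13/15) = -314 + 26/3 = -916/3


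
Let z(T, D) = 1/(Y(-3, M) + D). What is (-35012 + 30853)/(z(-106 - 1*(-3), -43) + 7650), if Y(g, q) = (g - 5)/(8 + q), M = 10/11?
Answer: -8946009/16455101 ≈ -0.54366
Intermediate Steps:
M = 10/11 (M = 10*(1/11) = 10/11 ≈ 0.90909)
Y(g, q) = (-5 + g)/(8 + q)
z(T, D) = 1/(-44/49 + D) (z(T, D) = 1/((-5 - 3)/(8 + 10/11) + D) = 1/(-8/(98/11) + D) = 1/((11/98)*(-8) + D) = 1/(-44/49 + D))
(-35012 + 30853)/(z(-106 - 1*(-3), -43) + 7650) = (-35012 + 30853)/(49/(-44 + 49*(-43)) + 7650) = -4159/(49/(-44 - 2107) + 7650) = -4159/(49/(-2151) + 7650) = -4159/(49*(-1/2151) + 7650) = -4159/(-49/2151 + 7650) = -4159/16455101/2151 = -4159*2151/16455101 = -8946009/16455101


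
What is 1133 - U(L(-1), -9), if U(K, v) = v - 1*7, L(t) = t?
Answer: 1149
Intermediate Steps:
U(K, v) = -7 + v (U(K, v) = v - 7 = -7 + v)
1133 - U(L(-1), -9) = 1133 - (-7 - 9) = 1133 - 1*(-16) = 1133 + 16 = 1149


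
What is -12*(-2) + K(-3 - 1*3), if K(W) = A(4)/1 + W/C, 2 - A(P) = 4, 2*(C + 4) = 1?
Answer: 166/7 ≈ 23.714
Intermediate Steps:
C = -7/2 (C = -4 + (½)*1 = -4 + ½ = -7/2 ≈ -3.5000)
A(P) = -2 (A(P) = 2 - 1*4 = 2 - 4 = -2)
K(W) = -2 - 2*W/7 (K(W) = -2/1 + W/(-7/2) = -2*1 + W*(-2/7) = -2 - 2*W/7)
-12*(-2) + K(-3 - 1*3) = -12*(-2) + (-2 - 2*(-3 - 1*3)/7) = 24 + (-2 - 2*(-3 - 3)/7) = 24 + (-2 - 2/7*(-6)) = 24 + (-2 + 12/7) = 24 - 2/7 = 166/7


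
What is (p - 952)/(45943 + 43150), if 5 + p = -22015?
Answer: -22972/89093 ≈ -0.25784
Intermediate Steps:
p = -22020 (p = -5 - 22015 = -22020)
(p - 952)/(45943 + 43150) = (-22020 - 952)/(45943 + 43150) = -22972/89093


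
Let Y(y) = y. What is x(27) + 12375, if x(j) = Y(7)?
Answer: 12382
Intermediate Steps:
x(j) = 7
x(27) + 12375 = 7 + 12375 = 12382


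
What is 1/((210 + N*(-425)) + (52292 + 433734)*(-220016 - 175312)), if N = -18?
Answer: -1/192139678668 ≈ -5.2045e-12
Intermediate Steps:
1/((210 + N*(-425)) + (52292 + 433734)*(-220016 - 175312)) = 1/((210 - 18*(-425)) + (52292 + 433734)*(-220016 - 175312)) = 1/((210 + 7650) + 486026*(-395328)) = 1/(7860 - 192139686528) = 1/(-192139678668) = -1/192139678668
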